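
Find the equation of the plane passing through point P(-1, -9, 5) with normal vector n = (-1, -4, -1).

The plane through P with normal n = (a, b, c) satisfies n·(r - P) = 0,
i.e. ax + by + cz = a·x₀ + b·y₀ + c·z₀.
d = (-1)·(-1) + (-4)·(-9) + (-1)·5
  = 1 + 36 - 5
  = 32
Equation: -x - 4y - z = 32

-x - 4y - z = 32


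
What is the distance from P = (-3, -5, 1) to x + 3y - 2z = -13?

distance = |a·x₀ + b·y₀ + c·z₀ - d| / √(a² + b² + c²)
  = |1·(-3) + 3·(-5) + (-2)·1 - (-13)| / √(1² + 3² + (-2)²)
  = |-3 - 15 - 2 + 13| / √(1 + 9 + 4)
  = |-7| / √14
  = 7 / 3.742
  ≈ 1.871

1.871


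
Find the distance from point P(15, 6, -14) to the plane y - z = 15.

distance = |a·x₀ + b·y₀ + c·z₀ - d| / √(a² + b² + c²)
  = |0·15 + 1·6 + (-1)·(-14) - 15| / √(0² + 1² + (-1)²)
  = |0 + 6 + 14 - 15| / √(0 + 1 + 1)
  = |5| / √2
  = 5 / 1.414
  ≈ 3.536

3.536


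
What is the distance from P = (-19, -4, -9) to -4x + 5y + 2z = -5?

distance = |a·x₀ + b·y₀ + c·z₀ - d| / √(a² + b² + c²)
  = |(-4)·(-19) + 5·(-4) + 2·(-9) - (-5)| / √((-4)² + 5² + 2²)
  = |76 - 20 - 18 + 5| / √(16 + 25 + 4)
  = |43| / √45
  = 43 / 6.708
  ≈ 6.41

6.41


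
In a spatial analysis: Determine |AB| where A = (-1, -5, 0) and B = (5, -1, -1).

d = √[(x₂-x₁)² + (y₂-y₁)² + (z₂-z₁)²]
  = √[6² + 4² + (-1)²]
  = √[36 + 16 + 1]
  = √53
  ≈ 7.28

7.28


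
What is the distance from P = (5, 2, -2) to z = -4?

distance = |a·x₀ + b·y₀ + c·z₀ - d| / √(a² + b² + c²)
  = |0·5 + 0·2 + 1·(-2) - (-4)| / √(0² + 0² + 1²)
  = |0 + 0 - 2 + 4| / √(0 + 0 + 1)
  = |2| / √1
  = 2 / 1
  ≈ 2

2


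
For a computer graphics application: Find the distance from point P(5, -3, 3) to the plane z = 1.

distance = |a·x₀ + b·y₀ + c·z₀ - d| / √(a² + b² + c²)
  = |0·5 + 0·(-3) + 1·3 - 1| / √(0² + 0² + 1²)
  = |0 + 0 + 3 - 1| / √(0 + 0 + 1)
  = |2| / √1
  = 2 / 1
  ≈ 2

2


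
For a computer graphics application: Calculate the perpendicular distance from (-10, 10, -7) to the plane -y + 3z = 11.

distance = |a·x₀ + b·y₀ + c·z₀ - d| / √(a² + b² + c²)
  = |0·(-10) + (-1)·10 + 3·(-7) - 11| / √(0² + (-1)² + 3²)
  = |0 - 10 - 21 - 11| / √(0 + 1 + 9)
  = |-42| / √10
  = 42 / 3.162
  ≈ 13.28

13.28


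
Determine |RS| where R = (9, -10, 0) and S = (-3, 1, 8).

d = √[(x₂-x₁)² + (y₂-y₁)² + (z₂-z₁)²]
  = √[(-12)² + 11² + 8²]
  = √[144 + 121 + 64]
  = √329
  ≈ 18.14

18.14


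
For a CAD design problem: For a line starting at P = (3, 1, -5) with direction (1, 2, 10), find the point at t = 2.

P(t) = P + t·d
  = (3 + 1·2, 1 + 2·2, -5 + 10·2)
  = (3 + 2, 1 + 4, -5 + 20)
  = (5, 5, 15)

(5, 5, 15)


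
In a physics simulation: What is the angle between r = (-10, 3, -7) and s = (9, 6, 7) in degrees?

r·s = (-10)·9 + 3·6 + (-7)·7 = -90 + 18 - 49 = -121
|r| = √((-10)² + 3² + (-7)²) = √158 ≈ 12.57
|s| = √(9² + 6² + 7²) = √166 ≈ 12.88
cos θ = (r·s)/(|r||s|) = -121/(12.57·12.88) ≈ -0.7471
θ = arccos(-0.7471) ≈ 138.3°

138.3°


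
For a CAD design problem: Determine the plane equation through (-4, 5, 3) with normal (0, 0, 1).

The plane through P with normal n = (a, b, c) satisfies n·(r - P) = 0,
i.e. ax + by + cz = a·x₀ + b·y₀ + c·z₀.
d = 0·(-4) + 0·5 + 1·3
  = 0 + 0 + 3
  = 3
Equation: z = 3

z = 3


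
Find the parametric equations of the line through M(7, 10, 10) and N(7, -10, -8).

Direction vector d = N - M = (7 - 7, -10 - 10, -8 - 10) = (0, -20, -18)
Parametric form r = M + t·d:
x = 7, y = 10 - 20t, z = 10 - 18t

x = 7, y = 10 - 20t, z = 10 - 18t


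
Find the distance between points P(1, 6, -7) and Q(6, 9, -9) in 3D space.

d = √[(x₂-x₁)² + (y₂-y₁)² + (z₂-z₁)²]
  = √[5² + 3² + (-2)²]
  = √[25 + 9 + 4]
  = √38
  ≈ 6.164

6.164


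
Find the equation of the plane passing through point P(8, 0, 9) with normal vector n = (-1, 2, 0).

The plane through P with normal n = (a, b, c) satisfies n·(r - P) = 0,
i.e. ax + by + cz = a·x₀ + b·y₀ + c·z₀.
d = (-1)·8 + 2·0 + 0·9
  = -8 + 0 + 0
  = -8
Equation: -x + 2y = -8

-x + 2y = -8


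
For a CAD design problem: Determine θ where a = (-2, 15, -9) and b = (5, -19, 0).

a·b = (-2)·5 + 15·(-19) + (-9)·0 = -10 - 285 + 0 = -295
|a| = √((-2)² + 15² + (-9)²) = √310 ≈ 17.61
|b| = √(5² + (-19)² + 0²) = √386 ≈ 19.65
cos θ = (a·b)/(|a||b|) = -295/(17.61·19.65) ≈ -0.8528
θ = arccos(-0.8528) ≈ 148.5°

148.5°


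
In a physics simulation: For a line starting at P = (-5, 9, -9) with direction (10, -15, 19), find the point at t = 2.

P(t) = P + t·d
  = (-5 + 10·2, 9 + (-15)·2, -9 + 19·2)
  = (-5 + 20, 9 - 30, -9 + 38)
  = (15, -21, 29)

(15, -21, 29)


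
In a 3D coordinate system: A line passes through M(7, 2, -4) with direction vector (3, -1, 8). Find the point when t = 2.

P(t) = M + t·d
  = (7 + 3·2, 2 + (-1)·2, -4 + 8·2)
  = (7 + 6, 2 - 2, -4 + 16)
  = (13, 0, 12)

(13, 0, 12)


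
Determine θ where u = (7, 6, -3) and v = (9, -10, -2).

u·v = 7·9 + 6·(-10) + (-3)·(-2) = 63 - 60 + 6 = 9
|u| = √(7² + 6² + (-3)²) = √94 ≈ 9.695
|v| = √(9² + (-10)² + (-2)²) = √185 ≈ 13.6
cos θ = (u·v)/(|u||v|) = 9/(9.695·13.6) ≈ 0.06825
θ = arccos(0.06825) ≈ 86.09°

86.09°


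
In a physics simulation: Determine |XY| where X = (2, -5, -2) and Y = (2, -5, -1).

d = √[(x₂-x₁)² + (y₂-y₁)² + (z₂-z₁)²]
  = √[0² + 0² + 1²]
  = √[0 + 0 + 1]
  = √1
  ≈ 1

1


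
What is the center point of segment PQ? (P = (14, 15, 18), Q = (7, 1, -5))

M = ((x₁+x₂)/2, (y₁+y₂)/2, (z₁+z₂)/2)
  = ((14 + 7)/2, (15 + 1)/2, (18 - 5)/2)
  = (21/2, 16/2, 13/2)
  = (10.5, 8, 6.5)

(10.5, 8, 6.5)


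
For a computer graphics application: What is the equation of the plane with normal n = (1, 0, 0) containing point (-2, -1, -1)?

The plane through P with normal n = (a, b, c) satisfies n·(r - P) = 0,
i.e. ax + by + cz = a·x₀ + b·y₀ + c·z₀.
d = 1·(-2) + 0·(-1) + 0·(-1)
  = -2 + 0 + 0
  = -2
Equation: x = -2

x = -2


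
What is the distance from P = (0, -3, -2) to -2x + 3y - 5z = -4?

distance = |a·x₀ + b·y₀ + c·z₀ - d| / √(a² + b² + c²)
  = |(-2)·0 + 3·(-3) + (-5)·(-2) - (-4)| / √((-2)² + 3² + (-5)²)
  = |0 - 9 + 10 + 4| / √(4 + 9 + 25)
  = |5| / √38
  = 5 / 6.164
  ≈ 0.8111

0.8111


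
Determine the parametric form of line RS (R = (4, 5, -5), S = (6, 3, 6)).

Direction vector d = S - R = (6 - 4, 3 - 5, 6 + 5) = (2, -2, 11)
Parametric form r = R + t·d:
x = 4 + 2t, y = 5 - 2t, z = -5 + 11t

x = 4 + 2t, y = 5 - 2t, z = -5 + 11t


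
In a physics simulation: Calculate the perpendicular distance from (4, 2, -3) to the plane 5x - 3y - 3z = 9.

distance = |a·x₀ + b·y₀ + c·z₀ - d| / √(a² + b² + c²)
  = |5·4 + (-3)·2 + (-3)·(-3) - 9| / √(5² + (-3)² + (-3)²)
  = |20 - 6 + 9 - 9| / √(25 + 9 + 9)
  = |14| / √43
  = 14 / 6.557
  ≈ 2.135

2.135


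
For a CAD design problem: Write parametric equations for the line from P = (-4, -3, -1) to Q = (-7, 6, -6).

Direction vector d = Q - P = (-7 + 4, 6 + 3, -6 + 1) = (-3, 9, -5)
Parametric form r = P + t·d:
x = -4 - 3t, y = -3 + 9t, z = -1 - 5t

x = -4 - 3t, y = -3 + 9t, z = -1 - 5t


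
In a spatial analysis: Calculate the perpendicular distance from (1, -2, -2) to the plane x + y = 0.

distance = |a·x₀ + b·y₀ + c·z₀ - d| / √(a² + b² + c²)
  = |1·1 + 1·(-2) + 0·(-2) - 0| / √(1² + 1² + 0²)
  = |1 - 2 + 0 + 0| / √(1 + 1 + 0)
  = |-1| / √2
  = 1 / 1.414
  ≈ 0.7071

0.7071


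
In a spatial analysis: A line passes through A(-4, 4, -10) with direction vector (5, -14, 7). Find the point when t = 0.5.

P(t) = A + t·d
  = (-4 + 5·0.5, 4 + (-14)·0.5, -10 + 7·0.5)
  = (-4 + 2.5, 4 - 7, -10 + 3.5)
  = (-1.5, -3, -6.5)

(-1.5, -3, -6.5)


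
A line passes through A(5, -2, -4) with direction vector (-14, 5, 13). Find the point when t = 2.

P(t) = A + t·d
  = (5 + (-14)·2, -2 + 5·2, -4 + 13·2)
  = (5 - 28, -2 + 10, -4 + 26)
  = (-23, 8, 22)

(-23, 8, 22)


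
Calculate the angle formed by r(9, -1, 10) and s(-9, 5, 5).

r·s = 9·(-9) + (-1)·5 + 10·5 = -81 - 5 + 50 = -36
|r| = √(9² + (-1)² + 10²) = √182 ≈ 13.49
|s| = √((-9)² + 5² + 5²) = √131 ≈ 11.45
cos θ = (r·s)/(|r||s|) = -36/(13.49·11.45) ≈ -0.2331
θ = arccos(-0.2331) ≈ 103.5°

103.5°


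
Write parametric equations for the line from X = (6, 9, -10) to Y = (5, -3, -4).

Direction vector d = Y - X = (5 - 6, -3 - 9, -4 + 10) = (-1, -12, 6)
Parametric form r = X + t·d:
x = 6 - t, y = 9 - 12t, z = -10 + 6t

x = 6 - t, y = 9 - 12t, z = -10 + 6t


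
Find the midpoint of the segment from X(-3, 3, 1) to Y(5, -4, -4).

M = ((x₁+x₂)/2, (y₁+y₂)/2, (z₁+z₂)/2)
  = ((-3 + 5)/2, (3 - 4)/2, (1 - 4)/2)
  = (2/2, -1/2, -3/2)
  = (1, -0.5, -1.5)

(1, -0.5, -1.5)


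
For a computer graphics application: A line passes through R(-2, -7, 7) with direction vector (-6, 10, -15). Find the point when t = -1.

P(t) = R + t·d
  = (-2 + (-6)·(-1), -7 + 10·(-1), 7 + (-15)·(-1))
  = (-2 + 6, -7 - 10, 7 + 15)
  = (4, -17, 22)

(4, -17, 22)


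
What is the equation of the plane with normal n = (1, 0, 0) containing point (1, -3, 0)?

The plane through P with normal n = (a, b, c) satisfies n·(r - P) = 0,
i.e. ax + by + cz = a·x₀ + b·y₀ + c·z₀.
d = 1·1 + 0·(-3) + 0·0
  = 1 + 0 + 0
  = 1
Equation: x = 1

x = 1


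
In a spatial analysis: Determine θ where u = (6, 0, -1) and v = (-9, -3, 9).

u·v = 6·(-9) + 0·(-3) + (-1)·9 = -54 + 0 - 9 = -63
|u| = √(6² + 0² + (-1)²) = √37 ≈ 6.083
|v| = √((-9)² + (-3)² + 9²) = √171 ≈ 13.08
cos θ = (u·v)/(|u||v|) = -63/(6.083·13.08) ≈ -0.792
θ = arccos(-0.792) ≈ 142.4°

142.4°


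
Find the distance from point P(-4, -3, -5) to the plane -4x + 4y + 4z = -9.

distance = |a·x₀ + b·y₀ + c·z₀ - d| / √(a² + b² + c²)
  = |(-4)·(-4) + 4·(-3) + 4·(-5) - (-9)| / √((-4)² + 4² + 4²)
  = |16 - 12 - 20 + 9| / √(16 + 16 + 16)
  = |-7| / √48
  = 7 / 6.928
  ≈ 1.01

1.01


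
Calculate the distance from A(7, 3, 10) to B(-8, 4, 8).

d = √[(x₂-x₁)² + (y₂-y₁)² + (z₂-z₁)²]
  = √[(-15)² + 1² + (-2)²]
  = √[225 + 1 + 4]
  = √230
  ≈ 15.17

15.17


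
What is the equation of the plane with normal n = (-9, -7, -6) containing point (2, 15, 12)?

The plane through P with normal n = (a, b, c) satisfies n·(r - P) = 0,
i.e. ax + by + cz = a·x₀ + b·y₀ + c·z₀.
d = (-9)·2 + (-7)·15 + (-6)·12
  = -18 - 105 - 72
  = -195
Equation: -9x - 7y - 6z = -195

-9x - 7y - 6z = -195


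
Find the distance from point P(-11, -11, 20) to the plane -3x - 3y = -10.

distance = |a·x₀ + b·y₀ + c·z₀ - d| / √(a² + b² + c²)
  = |(-3)·(-11) + (-3)·(-11) + 0·20 - (-10)| / √((-3)² + (-3)² + 0²)
  = |33 + 33 + 0 + 10| / √(9 + 9 + 0)
  = |76| / √18
  = 76 / 4.243
  ≈ 17.91

17.91


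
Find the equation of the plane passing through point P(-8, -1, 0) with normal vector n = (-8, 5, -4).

The plane through P with normal n = (a, b, c) satisfies n·(r - P) = 0,
i.e. ax + by + cz = a·x₀ + b·y₀ + c·z₀.
d = (-8)·(-8) + 5·(-1) + (-4)·0
  = 64 - 5 + 0
  = 59
Equation: -8x + 5y - 4z = 59

-8x + 5y - 4z = 59


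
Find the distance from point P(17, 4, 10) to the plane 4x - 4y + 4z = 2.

distance = |a·x₀ + b·y₀ + c·z₀ - d| / √(a² + b² + c²)
  = |4·17 + (-4)·4 + 4·10 - 2| / √(4² + (-4)² + 4²)
  = |68 - 16 + 40 - 2| / √(16 + 16 + 16)
  = |90| / √48
  = 90 / 6.928
  ≈ 12.99

12.99


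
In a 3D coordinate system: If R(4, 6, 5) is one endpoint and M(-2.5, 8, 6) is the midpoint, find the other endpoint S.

S = 2M - R
  = (2·(-2.5) - 4, 2·8 - 6, 2·6 - 5)
  = (-5 - 4, 16 - 6, 12 - 5)
  = (-9, 10, 7)

(-9, 10, 7)


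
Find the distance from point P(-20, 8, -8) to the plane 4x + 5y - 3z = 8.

distance = |a·x₀ + b·y₀ + c·z₀ - d| / √(a² + b² + c²)
  = |4·(-20) + 5·8 + (-3)·(-8) - 8| / √(4² + 5² + (-3)²)
  = |-80 + 40 + 24 - 8| / √(16 + 25 + 9)
  = |-24| / √50
  = 24 / 7.071
  ≈ 3.394

3.394


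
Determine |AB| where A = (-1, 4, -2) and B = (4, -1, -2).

d = √[(x₂-x₁)² + (y₂-y₁)² + (z₂-z₁)²]
  = √[5² + (-5)² + 0²]
  = √[25 + 25 + 0]
  = √50
  ≈ 7.071

7.071


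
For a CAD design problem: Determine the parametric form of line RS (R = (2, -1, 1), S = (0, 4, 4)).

Direction vector d = S - R = (0 - 2, 4 + 1, 4 - 1) = (-2, 5, 3)
Parametric form r = R + t·d:
x = 2 - 2t, y = -1 + 5t, z = 1 + 3t

x = 2 - 2t, y = -1 + 5t, z = 1 + 3t


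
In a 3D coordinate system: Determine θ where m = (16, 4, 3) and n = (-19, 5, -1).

m·n = 16·(-19) + 4·5 + 3·(-1) = -304 + 20 - 3 = -287
|m| = √(16² + 4² + 3²) = √281 ≈ 16.76
|n| = √((-19)² + 5² + (-1)²) = √387 ≈ 19.67
cos θ = (m·n)/(|m||n|) = -287/(16.76·19.67) ≈ -0.8703
θ = arccos(-0.8703) ≈ 150.5°

150.5°


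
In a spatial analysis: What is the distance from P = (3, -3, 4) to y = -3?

distance = |a·x₀ + b·y₀ + c·z₀ - d| / √(a² + b² + c²)
  = |0·3 + 1·(-3) + 0·4 - (-3)| / √(0² + 1² + 0²)
  = |0 - 3 + 0 + 3| / √(0 + 1 + 0)
  = |0| / √1
  = 0 / 1
  ≈ 0

0


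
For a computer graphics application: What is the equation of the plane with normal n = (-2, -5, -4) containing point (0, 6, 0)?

The plane through P with normal n = (a, b, c) satisfies n·(r - P) = 0,
i.e. ax + by + cz = a·x₀ + b·y₀ + c·z₀.
d = (-2)·0 + (-5)·6 + (-4)·0
  = 0 - 30 + 0
  = -30
Equation: -2x - 5y - 4z = -30

-2x - 5y - 4z = -30


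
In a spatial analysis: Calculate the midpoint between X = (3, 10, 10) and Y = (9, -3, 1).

M = ((x₁+x₂)/2, (y₁+y₂)/2, (z₁+z₂)/2)
  = ((3 + 9)/2, (10 - 3)/2, (10 + 1)/2)
  = (12/2, 7/2, 11/2)
  = (6, 3.5, 5.5)

(6, 3.5, 5.5)


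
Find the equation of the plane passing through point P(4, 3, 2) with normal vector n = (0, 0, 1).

The plane through P with normal n = (a, b, c) satisfies n·(r - P) = 0,
i.e. ax + by + cz = a·x₀ + b·y₀ + c·z₀.
d = 0·4 + 0·3 + 1·2
  = 0 + 0 + 2
  = 2
Equation: z = 2

z = 2


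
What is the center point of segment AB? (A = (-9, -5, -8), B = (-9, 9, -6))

M = ((x₁+x₂)/2, (y₁+y₂)/2, (z₁+z₂)/2)
  = ((-9 - 9)/2, (-5 + 9)/2, (-8 - 6)/2)
  = (-18/2, 4/2, -14/2)
  = (-9, 2, -7)

(-9, 2, -7)


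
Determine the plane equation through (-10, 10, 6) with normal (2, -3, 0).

The plane through P with normal n = (a, b, c) satisfies n·(r - P) = 0,
i.e. ax + by + cz = a·x₀ + b·y₀ + c·z₀.
d = 2·(-10) + (-3)·10 + 0·6
  = -20 - 30 + 0
  = -50
Equation: 2x - 3y = -50

2x - 3y = -50


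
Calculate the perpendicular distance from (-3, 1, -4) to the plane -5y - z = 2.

distance = |a·x₀ + b·y₀ + c·z₀ - d| / √(a² + b² + c²)
  = |0·(-3) + (-5)·1 + (-1)·(-4) - 2| / √(0² + (-5)² + (-1)²)
  = |0 - 5 + 4 - 2| / √(0 + 25 + 1)
  = |-3| / √26
  = 3 / 5.099
  ≈ 0.5883

0.5883


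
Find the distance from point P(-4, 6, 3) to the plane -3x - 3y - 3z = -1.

distance = |a·x₀ + b·y₀ + c·z₀ - d| / √(a² + b² + c²)
  = |(-3)·(-4) + (-3)·6 + (-3)·3 - (-1)| / √((-3)² + (-3)² + (-3)²)
  = |12 - 18 - 9 + 1| / √(9 + 9 + 9)
  = |-14| / √27
  = 14 / 5.196
  ≈ 2.694

2.694


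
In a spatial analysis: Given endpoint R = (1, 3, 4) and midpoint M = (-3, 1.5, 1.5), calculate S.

S = 2M - R
  = (2·(-3) - 1, 2·1.5 - 3, 2·1.5 - 4)
  = (-6 - 1, 3 - 3, 3 - 4)
  = (-7, 0, -1)

(-7, 0, -1)


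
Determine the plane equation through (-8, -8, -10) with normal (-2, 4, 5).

The plane through P with normal n = (a, b, c) satisfies n·(r - P) = 0,
i.e. ax + by + cz = a·x₀ + b·y₀ + c·z₀.
d = (-2)·(-8) + 4·(-8) + 5·(-10)
  = 16 - 32 - 50
  = -66
Equation: -2x + 4y + 5z = -66

-2x + 4y + 5z = -66


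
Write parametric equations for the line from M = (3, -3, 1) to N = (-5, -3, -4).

Direction vector d = N - M = (-5 - 3, -3 + 3, -4 - 1) = (-8, 0, -5)
Parametric form r = M + t·d:
x = 3 - 8t, y = -3, z = 1 - 5t

x = 3 - 8t, y = -3, z = 1 - 5t


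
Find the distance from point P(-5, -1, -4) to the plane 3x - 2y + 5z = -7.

distance = |a·x₀ + b·y₀ + c·z₀ - d| / √(a² + b² + c²)
  = |3·(-5) + (-2)·(-1) + 5·(-4) - (-7)| / √(3² + (-2)² + 5²)
  = |-15 + 2 - 20 + 7| / √(9 + 4 + 25)
  = |-26| / √38
  = 26 / 6.164
  ≈ 4.218

4.218


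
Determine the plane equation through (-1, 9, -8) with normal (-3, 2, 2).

The plane through P with normal n = (a, b, c) satisfies n·(r - P) = 0,
i.e. ax + by + cz = a·x₀ + b·y₀ + c·z₀.
d = (-3)·(-1) + 2·9 + 2·(-8)
  = 3 + 18 - 16
  = 5
Equation: -3x + 2y + 2z = 5

-3x + 2y + 2z = 5


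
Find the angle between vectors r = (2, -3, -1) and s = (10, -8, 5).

r·s = 2·10 + (-3)·(-8) + (-1)·5 = 20 + 24 - 5 = 39
|r| = √(2² + (-3)² + (-1)²) = √14 ≈ 3.742
|s| = √(10² + (-8)² + 5²) = √189 ≈ 13.75
cos θ = (r·s)/(|r||s|) = 39/(3.742·13.75) ≈ 0.7582
θ = arccos(0.7582) ≈ 40.7°

40.7°


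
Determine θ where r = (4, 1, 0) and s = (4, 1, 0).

r·s = 4·4 + 1·1 + 0·0 = 16 + 1 + 0 = 17
|r| = √(4² + 1² + 0²) = √17 ≈ 4.123
|s| = √(4² + 1² + 0²) = √17 ≈ 4.123
cos θ = (r·s)/(|r||s|) = 17/(4.123·4.123) ≈ 1
θ = arccos(1) ≈ 0°

0°


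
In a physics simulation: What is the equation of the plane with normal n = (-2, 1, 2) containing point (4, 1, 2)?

The plane through P with normal n = (a, b, c) satisfies n·(r - P) = 0,
i.e. ax + by + cz = a·x₀ + b·y₀ + c·z₀.
d = (-2)·4 + 1·1 + 2·2
  = -8 + 1 + 4
  = -3
Equation: -2x + y + 2z = -3

-2x + y + 2z = -3


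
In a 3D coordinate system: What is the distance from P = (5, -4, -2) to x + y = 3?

distance = |a·x₀ + b·y₀ + c·z₀ - d| / √(a² + b² + c²)
  = |1·5 + 1·(-4) + 0·(-2) - 3| / √(1² + 1² + 0²)
  = |5 - 4 + 0 - 3| / √(1 + 1 + 0)
  = |-2| / √2
  = 2 / 1.414
  ≈ 1.414

1.414


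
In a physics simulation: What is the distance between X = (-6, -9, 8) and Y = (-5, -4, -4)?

d = √[(x₂-x₁)² + (y₂-y₁)² + (z₂-z₁)²]
  = √[1² + 5² + (-12)²]
  = √[1 + 25 + 144]
  = √170
  ≈ 13.04

13.04


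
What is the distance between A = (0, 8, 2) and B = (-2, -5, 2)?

d = √[(x₂-x₁)² + (y₂-y₁)² + (z₂-z₁)²]
  = √[(-2)² + (-13)² + 0²]
  = √[4 + 169 + 0]
  = √173
  ≈ 13.15

13.15


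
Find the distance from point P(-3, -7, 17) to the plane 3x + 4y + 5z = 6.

distance = |a·x₀ + b·y₀ + c·z₀ - d| / √(a² + b² + c²)
  = |3·(-3) + 4·(-7) + 5·17 - 6| / √(3² + 4² + 5²)
  = |-9 - 28 + 85 - 6| / √(9 + 16 + 25)
  = |42| / √50
  = 42 / 7.071
  ≈ 5.94

5.94


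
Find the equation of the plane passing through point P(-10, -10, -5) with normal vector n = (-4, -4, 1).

The plane through P with normal n = (a, b, c) satisfies n·(r - P) = 0,
i.e. ax + by + cz = a·x₀ + b·y₀ + c·z₀.
d = (-4)·(-10) + (-4)·(-10) + 1·(-5)
  = 40 + 40 - 5
  = 75
Equation: -4x - 4y + z = 75

-4x - 4y + z = 75


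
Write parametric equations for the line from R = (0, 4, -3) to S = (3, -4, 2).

Direction vector d = S - R = (3 + 0, -4 - 4, 2 + 3) = (3, -8, 5)
Parametric form r = R + t·d:
x = 0 + 3t, y = 4 - 8t, z = -3 + 5t

x = 0 + 3t, y = 4 - 8t, z = -3 + 5t


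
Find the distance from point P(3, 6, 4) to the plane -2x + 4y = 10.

distance = |a·x₀ + b·y₀ + c·z₀ - d| / √(a² + b² + c²)
  = |(-2)·3 + 4·6 + 0·4 - 10| / √((-2)² + 4² + 0²)
  = |-6 + 24 + 0 - 10| / √(4 + 16 + 0)
  = |8| / √20
  = 8 / 4.472
  ≈ 1.789

1.789


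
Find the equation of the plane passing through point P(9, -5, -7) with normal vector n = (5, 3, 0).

The plane through P with normal n = (a, b, c) satisfies n·(r - P) = 0,
i.e. ax + by + cz = a·x₀ + b·y₀ + c·z₀.
d = 5·9 + 3·(-5) + 0·(-7)
  = 45 - 15 + 0
  = 30
Equation: 5x + 3y = 30

5x + 3y = 30


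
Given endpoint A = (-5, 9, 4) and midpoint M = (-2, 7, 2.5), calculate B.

B = 2M - A
  = (2·(-2) - (-5), 2·7 - 9, 2·2.5 - 4)
  = (-4 + 5, 14 - 9, 5 - 4)
  = (1, 5, 1)

(1, 5, 1)


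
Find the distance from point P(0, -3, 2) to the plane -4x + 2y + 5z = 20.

distance = |a·x₀ + b·y₀ + c·z₀ - d| / √(a² + b² + c²)
  = |(-4)·0 + 2·(-3) + 5·2 - 20| / √((-4)² + 2² + 5²)
  = |0 - 6 + 10 - 20| / √(16 + 4 + 25)
  = |-16| / √45
  = 16 / 6.708
  ≈ 2.385

2.385


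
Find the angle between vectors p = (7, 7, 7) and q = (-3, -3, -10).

p·q = 7·(-3) + 7·(-3) + 7·(-10) = -21 - 21 - 70 = -112
|p| = √(7² + 7² + 7²) = √147 ≈ 12.12
|q| = √((-3)² + (-3)² + (-10)²) = √118 ≈ 10.86
cos θ = (p·q)/(|p||q|) = -112/(12.12·10.86) ≈ -0.8504
θ = arccos(-0.8504) ≈ 148.3°

148.3°


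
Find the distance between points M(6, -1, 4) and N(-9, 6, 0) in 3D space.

d = √[(x₂-x₁)² + (y₂-y₁)² + (z₂-z₁)²]
  = √[(-15)² + 7² + (-4)²]
  = √[225 + 49 + 16]
  = √290
  ≈ 17.03

17.03


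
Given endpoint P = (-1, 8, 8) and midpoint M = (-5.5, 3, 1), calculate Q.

Q = 2M - P
  = (2·(-5.5) - (-1), 2·3 - 8, 2·1 - 8)
  = (-11 + 1, 6 - 8, 2 - 8)
  = (-10, -2, -6)

(-10, -2, -6)


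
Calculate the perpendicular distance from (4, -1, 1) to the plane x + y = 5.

distance = |a·x₀ + b·y₀ + c·z₀ - d| / √(a² + b² + c²)
  = |1·4 + 1·(-1) + 0·1 - 5| / √(1² + 1² + 0²)
  = |4 - 1 + 0 - 5| / √(1 + 1 + 0)
  = |-2| / √2
  = 2 / 1.414
  ≈ 1.414

1.414


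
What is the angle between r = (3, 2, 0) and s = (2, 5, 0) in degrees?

r·s = 3·2 + 2·5 + 0·0 = 6 + 10 + 0 = 16
|r| = √(3² + 2² + 0²) = √13 ≈ 3.606
|s| = √(2² + 5² + 0²) = √29 ≈ 5.385
cos θ = (r·s)/(|r||s|) = 16/(3.606·5.385) ≈ 0.824
θ = arccos(0.824) ≈ 34.51°

34.51°


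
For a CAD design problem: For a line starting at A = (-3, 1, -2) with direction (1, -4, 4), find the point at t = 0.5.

P(t) = A + t·d
  = (-3 + 1·0.5, 1 + (-4)·0.5, -2 + 4·0.5)
  = (-3 + 0.5, 1 - 2, -2 + 2)
  = (-2.5, -1, 0)

(-2.5, -1, 0)


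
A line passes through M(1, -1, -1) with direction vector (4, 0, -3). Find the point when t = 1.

P(t) = M + t·d
  = (1 + 4·1, -1 + 0·1, -1 + (-3)·1)
  = (1 + 4, -1 + 0, -1 - 3)
  = (5, -1, -4)

(5, -1, -4)


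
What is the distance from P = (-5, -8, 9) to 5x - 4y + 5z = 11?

distance = |a·x₀ + b·y₀ + c·z₀ - d| / √(a² + b² + c²)
  = |5·(-5) + (-4)·(-8) + 5·9 - 11| / √(5² + (-4)² + 5²)
  = |-25 + 32 + 45 - 11| / √(25 + 16 + 25)
  = |41| / √66
  = 41 / 8.124
  ≈ 5.047

5.047


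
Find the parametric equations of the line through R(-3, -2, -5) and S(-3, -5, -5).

Direction vector d = S - R = (-3 + 3, -5 + 2, -5 + 5) = (0, -3, 0)
Parametric form r = R + t·d:
x = -3, y = -2 - 3t, z = -5

x = -3, y = -2 - 3t, z = -5


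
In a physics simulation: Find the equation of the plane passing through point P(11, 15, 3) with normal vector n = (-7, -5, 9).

The plane through P with normal n = (a, b, c) satisfies n·(r - P) = 0,
i.e. ax + by + cz = a·x₀ + b·y₀ + c·z₀.
d = (-7)·11 + (-5)·15 + 9·3
  = -77 - 75 + 27
  = -125
Equation: -7x - 5y + 9z = -125

-7x - 5y + 9z = -125


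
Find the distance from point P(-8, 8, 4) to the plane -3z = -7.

distance = |a·x₀ + b·y₀ + c·z₀ - d| / √(a² + b² + c²)
  = |0·(-8) + 0·8 + (-3)·4 - (-7)| / √(0² + 0² + (-3)²)
  = |0 + 0 - 12 + 7| / √(0 + 0 + 9)
  = |-5| / √9
  = 5 / 3
  ≈ 1.667

1.667


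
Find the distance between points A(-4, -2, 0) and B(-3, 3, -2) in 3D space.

d = √[(x₂-x₁)² + (y₂-y₁)² + (z₂-z₁)²]
  = √[1² + 5² + (-2)²]
  = √[1 + 25 + 4]
  = √30
  ≈ 5.477

5.477


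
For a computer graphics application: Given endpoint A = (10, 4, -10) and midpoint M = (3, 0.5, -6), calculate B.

B = 2M - A
  = (2·3 - 10, 2·0.5 - 4, 2·(-6) - (-10))
  = (6 - 10, 1 - 4, -12 + 10)
  = (-4, -3, -2)

(-4, -3, -2)


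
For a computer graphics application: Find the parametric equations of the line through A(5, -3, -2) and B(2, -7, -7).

Direction vector d = B - A = (2 - 5, -7 + 3, -7 + 2) = (-3, -4, -5)
Parametric form r = A + t·d:
x = 5 - 3t, y = -3 - 4t, z = -2 - 5t

x = 5 - 3t, y = -3 - 4t, z = -2 - 5t


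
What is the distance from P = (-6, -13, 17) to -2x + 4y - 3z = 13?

distance = |a·x₀ + b·y₀ + c·z₀ - d| / √(a² + b² + c²)
  = |(-2)·(-6) + 4·(-13) + (-3)·17 - 13| / √((-2)² + 4² + (-3)²)
  = |12 - 52 - 51 - 13| / √(4 + 16 + 9)
  = |-104| / √29
  = 104 / 5.385
  ≈ 19.31

19.31


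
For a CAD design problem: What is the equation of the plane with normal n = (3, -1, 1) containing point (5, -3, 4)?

The plane through P with normal n = (a, b, c) satisfies n·(r - P) = 0,
i.e. ax + by + cz = a·x₀ + b·y₀ + c·z₀.
d = 3·5 + (-1)·(-3) + 1·4
  = 15 + 3 + 4
  = 22
Equation: 3x - y + z = 22

3x - y + z = 22


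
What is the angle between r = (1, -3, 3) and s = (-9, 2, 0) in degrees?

r·s = 1·(-9) + (-3)·2 + 3·0 = -9 - 6 + 0 = -15
|r| = √(1² + (-3)² + 3²) = √19 ≈ 4.359
|s| = √((-9)² + 2² + 0²) = √85 ≈ 9.22
cos θ = (r·s)/(|r||s|) = -15/(4.359·9.22) ≈ -0.3733
θ = arccos(-0.3733) ≈ 111.9°

111.9°


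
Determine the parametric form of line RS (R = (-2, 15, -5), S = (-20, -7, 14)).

Direction vector d = S - R = (-20 + 2, -7 - 15, 14 + 5) = (-18, -22, 19)
Parametric form r = R + t·d:
x = -2 - 18t, y = 15 - 22t, z = -5 + 19t

x = -2 - 18t, y = 15 - 22t, z = -5 + 19t


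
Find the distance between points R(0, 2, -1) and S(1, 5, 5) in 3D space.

d = √[(x₂-x₁)² + (y₂-y₁)² + (z₂-z₁)²]
  = √[1² + 3² + 6²]
  = √[1 + 9 + 36]
  = √46
  ≈ 6.782

6.782


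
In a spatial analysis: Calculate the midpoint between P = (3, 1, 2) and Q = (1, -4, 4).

M = ((x₁+x₂)/2, (y₁+y₂)/2, (z₁+z₂)/2)
  = ((3 + 1)/2, (1 - 4)/2, (2 + 4)/2)
  = (4/2, -3/2, 6/2)
  = (2, -1.5, 3)

(2, -1.5, 3)


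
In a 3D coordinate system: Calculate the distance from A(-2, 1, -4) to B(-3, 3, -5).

d = √[(x₂-x₁)² + (y₂-y₁)² + (z₂-z₁)²]
  = √[(-1)² + 2² + (-1)²]
  = √[1 + 4 + 1]
  = √6
  ≈ 2.449

2.449


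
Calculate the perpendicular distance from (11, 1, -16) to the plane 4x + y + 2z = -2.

distance = |a·x₀ + b·y₀ + c·z₀ - d| / √(a² + b² + c²)
  = |4·11 + 1·1 + 2·(-16) - (-2)| / √(4² + 1² + 2²)
  = |44 + 1 - 32 + 2| / √(16 + 1 + 4)
  = |15| / √21
  = 15 / 4.583
  ≈ 3.273

3.273


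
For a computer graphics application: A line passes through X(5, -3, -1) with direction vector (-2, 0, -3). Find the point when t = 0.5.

P(t) = X + t·d
  = (5 + (-2)·0.5, -3 + 0·0.5, -1 + (-3)·0.5)
  = (5 - 1, -3 + 0, -1 - 1.5)
  = (4, -3, -2.5)

(4, -3, -2.5)


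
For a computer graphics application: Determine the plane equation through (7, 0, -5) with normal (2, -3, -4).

The plane through P with normal n = (a, b, c) satisfies n·(r - P) = 0,
i.e. ax + by + cz = a·x₀ + b·y₀ + c·z₀.
d = 2·7 + (-3)·0 + (-4)·(-5)
  = 14 + 0 + 20
  = 34
Equation: 2x - 3y - 4z = 34

2x - 3y - 4z = 34


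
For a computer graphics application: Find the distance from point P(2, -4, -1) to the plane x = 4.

distance = |a·x₀ + b·y₀ + c·z₀ - d| / √(a² + b² + c²)
  = |1·2 + 0·(-4) + 0·(-1) - 4| / √(1² + 0² + 0²)
  = |2 + 0 + 0 - 4| / √(1 + 0 + 0)
  = |-2| / √1
  = 2 / 1
  ≈ 2

2


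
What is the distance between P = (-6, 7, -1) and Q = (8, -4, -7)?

d = √[(x₂-x₁)² + (y₂-y₁)² + (z₂-z₁)²]
  = √[14² + (-11)² + (-6)²]
  = √[196 + 121 + 36]
  = √353
  ≈ 18.79

18.79


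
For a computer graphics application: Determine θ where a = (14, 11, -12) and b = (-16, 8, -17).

a·b = 14·(-16) + 11·8 + (-12)·(-17) = -224 + 88 + 204 = 68
|a| = √(14² + 11² + (-12)²) = √461 ≈ 21.47
|b| = √((-16)² + 8² + (-17)²) = √609 ≈ 24.68
cos θ = (a·b)/(|a||b|) = 68/(21.47·24.68) ≈ 0.1283
θ = arccos(0.1283) ≈ 82.63°

82.63°


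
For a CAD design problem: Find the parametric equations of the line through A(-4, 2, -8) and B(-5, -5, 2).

Direction vector d = B - A = (-5 + 4, -5 - 2, 2 + 8) = (-1, -7, 10)
Parametric form r = A + t·d:
x = -4 - t, y = 2 - 7t, z = -8 + 10t

x = -4 - t, y = 2 - 7t, z = -8 + 10t


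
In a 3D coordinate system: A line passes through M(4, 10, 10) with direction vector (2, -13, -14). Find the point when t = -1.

P(t) = M + t·d
  = (4 + 2·(-1), 10 + (-13)·(-1), 10 + (-14)·(-1))
  = (4 - 2, 10 + 13, 10 + 14)
  = (2, 23, 24)

(2, 23, 24)


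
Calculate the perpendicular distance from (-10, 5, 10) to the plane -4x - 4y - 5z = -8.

distance = |a·x₀ + b·y₀ + c·z₀ - d| / √(a² + b² + c²)
  = |(-4)·(-10) + (-4)·5 + (-5)·10 - (-8)| / √((-4)² + (-4)² + (-5)²)
  = |40 - 20 - 50 + 8| / √(16 + 16 + 25)
  = |-22| / √57
  = 22 / 7.55
  ≈ 2.914

2.914


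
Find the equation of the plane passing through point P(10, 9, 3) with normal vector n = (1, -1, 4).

The plane through P with normal n = (a, b, c) satisfies n·(r - P) = 0,
i.e. ax + by + cz = a·x₀ + b·y₀ + c·z₀.
d = 1·10 + (-1)·9 + 4·3
  = 10 - 9 + 12
  = 13
Equation: x - y + 4z = 13

x - y + 4z = 13


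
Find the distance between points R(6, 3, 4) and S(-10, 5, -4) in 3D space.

d = √[(x₂-x₁)² + (y₂-y₁)² + (z₂-z₁)²]
  = √[(-16)² + 2² + (-8)²]
  = √[256 + 4 + 64]
  = √324
  ≈ 18

18


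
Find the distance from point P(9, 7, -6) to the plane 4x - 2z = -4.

distance = |a·x₀ + b·y₀ + c·z₀ - d| / √(a² + b² + c²)
  = |4·9 + 0·7 + (-2)·(-6) - (-4)| / √(4² + 0² + (-2)²)
  = |36 + 0 + 12 + 4| / √(16 + 0 + 4)
  = |52| / √20
  = 52 / 4.472
  ≈ 11.63

11.63


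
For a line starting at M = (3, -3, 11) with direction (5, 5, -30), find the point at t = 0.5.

P(t) = M + t·d
  = (3 + 5·0.5, -3 + 5·0.5, 11 + (-30)·0.5)
  = (3 + 2.5, -3 + 2.5, 11 - 15)
  = (5.5, -0.5, -4)

(5.5, -0.5, -4)


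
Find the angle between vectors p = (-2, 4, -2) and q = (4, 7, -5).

p·q = (-2)·4 + 4·7 + (-2)·(-5) = -8 + 28 + 10 = 30
|p| = √((-2)² + 4² + (-2)²) = √24 ≈ 4.899
|q| = √(4² + 7² + (-5)²) = √90 ≈ 9.487
cos θ = (p·q)/(|p||q|) = 30/(4.899·9.487) ≈ 0.6455
θ = arccos(0.6455) ≈ 49.8°

49.8°


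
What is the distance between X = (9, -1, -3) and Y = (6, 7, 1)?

d = √[(x₂-x₁)² + (y₂-y₁)² + (z₂-z₁)²]
  = √[(-3)² + 8² + 4²]
  = √[9 + 64 + 16]
  = √89
  ≈ 9.434

9.434


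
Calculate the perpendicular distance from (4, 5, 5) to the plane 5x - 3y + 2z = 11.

distance = |a·x₀ + b·y₀ + c·z₀ - d| / √(a² + b² + c²)
  = |5·4 + (-3)·5 + 2·5 - 11| / √(5² + (-3)² + 2²)
  = |20 - 15 + 10 - 11| / √(25 + 9 + 4)
  = |4| / √38
  = 4 / 6.164
  ≈ 0.6489

0.6489


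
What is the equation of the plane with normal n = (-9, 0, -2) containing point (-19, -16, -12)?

The plane through P with normal n = (a, b, c) satisfies n·(r - P) = 0,
i.e. ax + by + cz = a·x₀ + b·y₀ + c·z₀.
d = (-9)·(-19) + 0·(-16) + (-2)·(-12)
  = 171 + 0 + 24
  = 195
Equation: -9x - 2z = 195

-9x - 2z = 195


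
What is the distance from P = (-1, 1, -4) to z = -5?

distance = |a·x₀ + b·y₀ + c·z₀ - d| / √(a² + b² + c²)
  = |0·(-1) + 0·1 + 1·(-4) - (-5)| / √(0² + 0² + 1²)
  = |0 + 0 - 4 + 5| / √(0 + 0 + 1)
  = |1| / √1
  = 1 / 1
  ≈ 1

1


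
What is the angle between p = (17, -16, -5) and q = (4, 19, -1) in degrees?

p·q = 17·4 + (-16)·19 + (-5)·(-1) = 68 - 304 + 5 = -231
|p| = √(17² + (-16)² + (-5)²) = √570 ≈ 23.87
|q| = √(4² + 19² + (-1)²) = √378 ≈ 19.44
cos θ = (p·q)/(|p||q|) = -231/(23.87·19.44) ≈ -0.4977
θ = arccos(-0.4977) ≈ 119.8°

119.8°


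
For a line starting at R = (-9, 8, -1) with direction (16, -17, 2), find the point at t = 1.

P(t) = R + t·d
  = (-9 + 16·1, 8 + (-17)·1, -1 + 2·1)
  = (-9 + 16, 8 - 17, -1 + 2)
  = (7, -9, 1)

(7, -9, 1)


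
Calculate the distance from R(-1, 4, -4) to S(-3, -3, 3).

d = √[(x₂-x₁)² + (y₂-y₁)² + (z₂-z₁)²]
  = √[(-2)² + (-7)² + 7²]
  = √[4 + 49 + 49]
  = √102
  ≈ 10.1

10.1


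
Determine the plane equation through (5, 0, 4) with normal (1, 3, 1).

The plane through P with normal n = (a, b, c) satisfies n·(r - P) = 0,
i.e. ax + by + cz = a·x₀ + b·y₀ + c·z₀.
d = 1·5 + 3·0 + 1·4
  = 5 + 0 + 4
  = 9
Equation: x + 3y + z = 9

x + 3y + z = 9


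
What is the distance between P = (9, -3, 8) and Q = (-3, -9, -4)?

d = √[(x₂-x₁)² + (y₂-y₁)² + (z₂-z₁)²]
  = √[(-12)² + (-6)² + (-12)²]
  = √[144 + 36 + 144]
  = √324
  ≈ 18

18


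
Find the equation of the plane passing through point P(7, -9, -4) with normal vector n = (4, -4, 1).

The plane through P with normal n = (a, b, c) satisfies n·(r - P) = 0,
i.e. ax + by + cz = a·x₀ + b·y₀ + c·z₀.
d = 4·7 + (-4)·(-9) + 1·(-4)
  = 28 + 36 - 4
  = 60
Equation: 4x - 4y + z = 60

4x - 4y + z = 60


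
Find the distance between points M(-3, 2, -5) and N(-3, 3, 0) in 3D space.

d = √[(x₂-x₁)² + (y₂-y₁)² + (z₂-z₁)²]
  = √[0² + 1² + 5²]
  = √[0 + 1 + 25]
  = √26
  ≈ 5.099

5.099


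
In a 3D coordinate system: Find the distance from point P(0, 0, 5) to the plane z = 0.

distance = |a·x₀ + b·y₀ + c·z₀ - d| / √(a² + b² + c²)
  = |0·0 + 0·0 + 1·5 - 0| / √(0² + 0² + 1²)
  = |0 + 0 + 5 + 0| / √(0 + 0 + 1)
  = |5| / √1
  = 5 / 1
  ≈ 5

5


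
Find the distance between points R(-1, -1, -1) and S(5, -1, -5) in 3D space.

d = √[(x₂-x₁)² + (y₂-y₁)² + (z₂-z₁)²]
  = √[6² + 0² + (-4)²]
  = √[36 + 0 + 16]
  = √52
  ≈ 7.211

7.211


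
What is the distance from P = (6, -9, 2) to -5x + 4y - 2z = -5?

distance = |a·x₀ + b·y₀ + c·z₀ - d| / √(a² + b² + c²)
  = |(-5)·6 + 4·(-9) + (-2)·2 - (-5)| / √((-5)² + 4² + (-2)²)
  = |-30 - 36 - 4 + 5| / √(25 + 16 + 4)
  = |-65| / √45
  = 65 / 6.708
  ≈ 9.69

9.69


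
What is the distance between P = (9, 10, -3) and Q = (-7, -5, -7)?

d = √[(x₂-x₁)² + (y₂-y₁)² + (z₂-z₁)²]
  = √[(-16)² + (-15)² + (-4)²]
  = √[256 + 225 + 16]
  = √497
  ≈ 22.29

22.29


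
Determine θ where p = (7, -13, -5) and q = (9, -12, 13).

p·q = 7·9 + (-13)·(-12) + (-5)·13 = 63 + 156 - 65 = 154
|p| = √(7² + (-13)² + (-5)²) = √243 ≈ 15.59
|q| = √(9² + (-12)² + 13²) = √394 ≈ 19.85
cos θ = (p·q)/(|p||q|) = 154/(15.59·19.85) ≈ 0.4977
θ = arccos(0.4977) ≈ 60.15°

60.15°


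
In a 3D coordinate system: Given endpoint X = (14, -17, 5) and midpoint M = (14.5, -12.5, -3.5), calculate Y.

Y = 2M - X
  = (2·14.5 - 14, 2·(-12.5) - (-17), 2·(-3.5) - 5)
  = (29 - 14, -25 + 17, -7 - 5)
  = (15, -8, -12)

(15, -8, -12)


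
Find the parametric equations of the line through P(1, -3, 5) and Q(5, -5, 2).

Direction vector d = Q - P = (5 - 1, -5 + 3, 2 - 5) = (4, -2, -3)
Parametric form r = P + t·d:
x = 1 + 4t, y = -3 - 2t, z = 5 - 3t

x = 1 + 4t, y = -3 - 2t, z = 5 - 3t


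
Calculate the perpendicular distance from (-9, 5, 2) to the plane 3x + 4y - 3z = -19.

distance = |a·x₀ + b·y₀ + c·z₀ - d| / √(a² + b² + c²)
  = |3·(-9) + 4·5 + (-3)·2 - (-19)| / √(3² + 4² + (-3)²)
  = |-27 + 20 - 6 + 19| / √(9 + 16 + 9)
  = |6| / √34
  = 6 / 5.831
  ≈ 1.029

1.029


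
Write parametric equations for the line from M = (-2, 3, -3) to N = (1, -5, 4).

Direction vector d = N - M = (1 + 2, -5 - 3, 4 + 3) = (3, -8, 7)
Parametric form r = M + t·d:
x = -2 + 3t, y = 3 - 8t, z = -3 + 7t

x = -2 + 3t, y = 3 - 8t, z = -3 + 7t


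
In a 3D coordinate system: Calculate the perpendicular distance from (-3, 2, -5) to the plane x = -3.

distance = |a·x₀ + b·y₀ + c·z₀ - d| / √(a² + b² + c²)
  = |1·(-3) + 0·2 + 0·(-5) - (-3)| / √(1² + 0² + 0²)
  = |-3 + 0 + 0 + 3| / √(1 + 0 + 0)
  = |0| / √1
  = 0 / 1
  ≈ 0

0


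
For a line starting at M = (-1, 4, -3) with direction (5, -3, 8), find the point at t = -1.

P(t) = M + t·d
  = (-1 + 5·(-1), 4 + (-3)·(-1), -3 + 8·(-1))
  = (-1 - 5, 4 + 3, -3 - 8)
  = (-6, 7, -11)

(-6, 7, -11)


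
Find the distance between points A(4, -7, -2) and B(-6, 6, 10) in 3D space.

d = √[(x₂-x₁)² + (y₂-y₁)² + (z₂-z₁)²]
  = √[(-10)² + 13² + 12²]
  = √[100 + 169 + 144]
  = √413
  ≈ 20.32

20.32


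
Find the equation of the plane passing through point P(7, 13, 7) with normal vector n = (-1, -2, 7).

The plane through P with normal n = (a, b, c) satisfies n·(r - P) = 0,
i.e. ax + by + cz = a·x₀ + b·y₀ + c·z₀.
d = (-1)·7 + (-2)·13 + 7·7
  = -7 - 26 + 49
  = 16
Equation: -x - 2y + 7z = 16

-x - 2y + 7z = 16


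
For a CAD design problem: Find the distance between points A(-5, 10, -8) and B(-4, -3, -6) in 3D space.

d = √[(x₂-x₁)² + (y₂-y₁)² + (z₂-z₁)²]
  = √[1² + (-13)² + 2²]
  = √[1 + 169 + 4]
  = √174
  ≈ 13.19

13.19


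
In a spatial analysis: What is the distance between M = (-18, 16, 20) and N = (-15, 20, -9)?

d = √[(x₂-x₁)² + (y₂-y₁)² + (z₂-z₁)²]
  = √[3² + 4² + (-29)²]
  = √[9 + 16 + 841]
  = √866
  ≈ 29.43

29.43


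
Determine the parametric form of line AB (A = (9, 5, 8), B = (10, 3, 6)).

Direction vector d = B - A = (10 - 9, 3 - 5, 6 - 8) = (1, -2, -2)
Parametric form r = A + t·d:
x = 9 + t, y = 5 - 2t, z = 8 - 2t

x = 9 + t, y = 5 - 2t, z = 8 - 2t


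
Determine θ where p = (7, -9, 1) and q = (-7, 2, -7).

p·q = 7·(-7) + (-9)·2 + 1·(-7) = -49 - 18 - 7 = -74
|p| = √(7² + (-9)² + 1²) = √131 ≈ 11.45
|q| = √((-7)² + 2² + (-7)²) = √102 ≈ 10.1
cos θ = (p·q)/(|p||q|) = -74/(11.45·10.1) ≈ -0.6402
θ = arccos(-0.6402) ≈ 129.8°

129.8°


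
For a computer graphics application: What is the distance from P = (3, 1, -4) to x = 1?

distance = |a·x₀ + b·y₀ + c·z₀ - d| / √(a² + b² + c²)
  = |1·3 + 0·1 + 0·(-4) - 1| / √(1² + 0² + 0²)
  = |3 + 0 + 0 - 1| / √(1 + 0 + 0)
  = |2| / √1
  = 2 / 1
  ≈ 2

2


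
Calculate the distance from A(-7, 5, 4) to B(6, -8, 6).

d = √[(x₂-x₁)² + (y₂-y₁)² + (z₂-z₁)²]
  = √[13² + (-13)² + 2²]
  = √[169 + 169 + 4]
  = √342
  ≈ 18.49

18.49


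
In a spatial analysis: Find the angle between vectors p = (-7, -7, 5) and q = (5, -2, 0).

p·q = (-7)·5 + (-7)·(-2) + 5·0 = -35 + 14 + 0 = -21
|p| = √((-7)² + (-7)² + 5²) = √123 ≈ 11.09
|q| = √(5² + (-2)² + 0²) = √29 ≈ 5.385
cos θ = (p·q)/(|p||q|) = -21/(11.09·5.385) ≈ -0.3516
θ = arccos(-0.3516) ≈ 110.6°

110.6°


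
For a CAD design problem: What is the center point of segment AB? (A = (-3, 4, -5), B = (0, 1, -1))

M = ((x₁+x₂)/2, (y₁+y₂)/2, (z₁+z₂)/2)
  = ((-3 + 0)/2, (4 + 1)/2, (-5 - 1)/2)
  = (-3/2, 5/2, -6/2)
  = (-1.5, 2.5, -3)

(-1.5, 2.5, -3)


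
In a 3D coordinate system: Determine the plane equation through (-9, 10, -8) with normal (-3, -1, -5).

The plane through P with normal n = (a, b, c) satisfies n·(r - P) = 0,
i.e. ax + by + cz = a·x₀ + b·y₀ + c·z₀.
d = (-3)·(-9) + (-1)·10 + (-5)·(-8)
  = 27 - 10 + 40
  = 57
Equation: -3x - y - 5z = 57

-3x - y - 5z = 57


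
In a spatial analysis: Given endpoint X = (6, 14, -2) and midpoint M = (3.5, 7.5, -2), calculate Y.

Y = 2M - X
  = (2·3.5 - 6, 2·7.5 - 14, 2·(-2) - (-2))
  = (7 - 6, 15 - 14, -4 + 2)
  = (1, 1, -2)

(1, 1, -2)
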